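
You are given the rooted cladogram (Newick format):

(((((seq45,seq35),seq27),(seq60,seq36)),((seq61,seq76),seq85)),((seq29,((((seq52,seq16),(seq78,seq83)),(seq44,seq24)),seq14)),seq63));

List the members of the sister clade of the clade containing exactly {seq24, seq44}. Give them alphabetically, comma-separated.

The clade containing exactly {seq24, seq44} attaches to the tree at the node subtending (((seq52,seq16),(seq78,seq83)),(seq44,seq24)).
The other lineage descending from that same node — the sister group — is ((seq52,seq16),(seq78,seq83)); its 4 tips in alphabetical order are the answer.

seq16, seq52, seq78, seq83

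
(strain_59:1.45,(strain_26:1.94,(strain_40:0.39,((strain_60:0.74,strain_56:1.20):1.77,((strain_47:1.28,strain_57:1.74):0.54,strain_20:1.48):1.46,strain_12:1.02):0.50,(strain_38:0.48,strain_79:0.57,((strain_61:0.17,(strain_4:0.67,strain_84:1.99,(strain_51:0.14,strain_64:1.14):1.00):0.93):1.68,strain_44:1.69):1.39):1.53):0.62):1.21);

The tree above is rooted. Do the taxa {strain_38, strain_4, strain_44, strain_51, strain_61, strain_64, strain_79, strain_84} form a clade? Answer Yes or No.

Yes

The most recent common ancestor of these taxa subtends (strain_38,strain_79,((strain_61,(strain_4,strain_84,(strain_51,strain_64))),strain_44)).
That clade has exactly 8 tips — every listed taxon and nothing else — so the group is monophyletic.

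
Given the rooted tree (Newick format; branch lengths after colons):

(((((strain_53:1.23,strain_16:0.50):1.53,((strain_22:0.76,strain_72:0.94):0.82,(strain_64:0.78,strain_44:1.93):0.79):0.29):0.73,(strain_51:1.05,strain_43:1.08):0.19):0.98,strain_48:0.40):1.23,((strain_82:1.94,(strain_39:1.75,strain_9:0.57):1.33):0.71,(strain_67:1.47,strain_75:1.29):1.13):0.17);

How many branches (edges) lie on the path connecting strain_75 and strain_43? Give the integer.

The MRCA of strain_75 and strain_43 is the root of the tree.
From strain_75 up to that node: 3 branches. From strain_43 up to the same node: 4 branches. Total: 3 + 4 = 7.

7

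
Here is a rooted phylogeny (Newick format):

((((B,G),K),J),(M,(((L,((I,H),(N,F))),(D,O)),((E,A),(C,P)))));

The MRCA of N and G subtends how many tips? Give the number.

16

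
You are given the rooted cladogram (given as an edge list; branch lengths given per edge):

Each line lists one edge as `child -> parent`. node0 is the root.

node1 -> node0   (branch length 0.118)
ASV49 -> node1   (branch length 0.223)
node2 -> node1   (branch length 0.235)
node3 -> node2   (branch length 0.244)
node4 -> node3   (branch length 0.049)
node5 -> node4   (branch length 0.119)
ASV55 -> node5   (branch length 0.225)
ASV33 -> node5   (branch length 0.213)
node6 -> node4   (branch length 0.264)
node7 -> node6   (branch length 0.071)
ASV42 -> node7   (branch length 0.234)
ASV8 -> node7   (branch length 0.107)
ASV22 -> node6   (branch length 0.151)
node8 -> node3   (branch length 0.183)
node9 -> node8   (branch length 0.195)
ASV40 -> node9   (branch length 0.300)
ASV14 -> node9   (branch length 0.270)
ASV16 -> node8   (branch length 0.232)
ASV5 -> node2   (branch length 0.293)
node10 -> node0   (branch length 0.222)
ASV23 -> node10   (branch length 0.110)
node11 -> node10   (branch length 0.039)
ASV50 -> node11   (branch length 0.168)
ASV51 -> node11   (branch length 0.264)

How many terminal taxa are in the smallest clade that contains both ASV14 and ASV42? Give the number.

The MRCA of ASV14 and ASV42 is the node subtending (((ASV55,ASV33),((ASV42,ASV8),ASV22)),((ASV40,ASV14),ASV16)).
That clade contains 8 terminal taxa: ASV14, ASV16, ASV22, ASV33, ASV40, ASV42, ASV55, ASV8.

8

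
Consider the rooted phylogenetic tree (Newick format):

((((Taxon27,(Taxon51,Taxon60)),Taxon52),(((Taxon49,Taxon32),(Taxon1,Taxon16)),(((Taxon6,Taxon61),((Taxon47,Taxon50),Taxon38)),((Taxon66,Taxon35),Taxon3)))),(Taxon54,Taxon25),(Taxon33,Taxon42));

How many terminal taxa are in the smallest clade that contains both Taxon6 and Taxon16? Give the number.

The MRCA of Taxon6 and Taxon16 is the node subtending (((Taxon49,Taxon32),(Taxon1,Taxon16)),(((Taxon6,Taxon61),((Taxon47,Taxon50),Taxon38)),((Taxon66,Taxon35),Taxon3))).
That clade contains 12 terminal taxa: Taxon1, Taxon16, Taxon3, Taxon32, Taxon35, Taxon38, Taxon47, Taxon49, Taxon50, Taxon6, Taxon61, Taxon66.

12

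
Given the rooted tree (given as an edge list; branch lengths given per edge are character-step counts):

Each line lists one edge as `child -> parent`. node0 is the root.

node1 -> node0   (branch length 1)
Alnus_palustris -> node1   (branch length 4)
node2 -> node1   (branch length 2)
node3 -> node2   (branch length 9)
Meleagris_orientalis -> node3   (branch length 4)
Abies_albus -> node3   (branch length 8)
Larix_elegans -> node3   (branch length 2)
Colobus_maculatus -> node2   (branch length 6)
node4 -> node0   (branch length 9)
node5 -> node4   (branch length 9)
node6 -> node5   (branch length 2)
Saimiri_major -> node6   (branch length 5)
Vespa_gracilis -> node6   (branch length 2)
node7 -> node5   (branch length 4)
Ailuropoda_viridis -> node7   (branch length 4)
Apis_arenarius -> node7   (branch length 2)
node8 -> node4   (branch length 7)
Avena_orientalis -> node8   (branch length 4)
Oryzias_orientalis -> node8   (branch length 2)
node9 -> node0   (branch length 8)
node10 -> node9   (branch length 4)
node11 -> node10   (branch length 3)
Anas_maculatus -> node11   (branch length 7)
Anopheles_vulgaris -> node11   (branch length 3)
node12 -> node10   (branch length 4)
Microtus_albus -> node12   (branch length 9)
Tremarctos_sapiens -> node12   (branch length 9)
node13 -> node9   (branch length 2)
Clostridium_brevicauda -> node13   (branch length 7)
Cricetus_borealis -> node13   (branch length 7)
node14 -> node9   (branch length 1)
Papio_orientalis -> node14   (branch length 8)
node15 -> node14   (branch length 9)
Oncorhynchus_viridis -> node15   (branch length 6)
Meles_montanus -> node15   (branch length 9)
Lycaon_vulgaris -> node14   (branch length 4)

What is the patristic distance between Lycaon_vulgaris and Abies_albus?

33

The path runs Lycaon_vulgaris → … → MRCA → … → Abies_albus; the MRCA is the root of the tree.
Branch lengths along that path: 4 + 1 + 8 + 1 + 2 + 9 + 8 = 33.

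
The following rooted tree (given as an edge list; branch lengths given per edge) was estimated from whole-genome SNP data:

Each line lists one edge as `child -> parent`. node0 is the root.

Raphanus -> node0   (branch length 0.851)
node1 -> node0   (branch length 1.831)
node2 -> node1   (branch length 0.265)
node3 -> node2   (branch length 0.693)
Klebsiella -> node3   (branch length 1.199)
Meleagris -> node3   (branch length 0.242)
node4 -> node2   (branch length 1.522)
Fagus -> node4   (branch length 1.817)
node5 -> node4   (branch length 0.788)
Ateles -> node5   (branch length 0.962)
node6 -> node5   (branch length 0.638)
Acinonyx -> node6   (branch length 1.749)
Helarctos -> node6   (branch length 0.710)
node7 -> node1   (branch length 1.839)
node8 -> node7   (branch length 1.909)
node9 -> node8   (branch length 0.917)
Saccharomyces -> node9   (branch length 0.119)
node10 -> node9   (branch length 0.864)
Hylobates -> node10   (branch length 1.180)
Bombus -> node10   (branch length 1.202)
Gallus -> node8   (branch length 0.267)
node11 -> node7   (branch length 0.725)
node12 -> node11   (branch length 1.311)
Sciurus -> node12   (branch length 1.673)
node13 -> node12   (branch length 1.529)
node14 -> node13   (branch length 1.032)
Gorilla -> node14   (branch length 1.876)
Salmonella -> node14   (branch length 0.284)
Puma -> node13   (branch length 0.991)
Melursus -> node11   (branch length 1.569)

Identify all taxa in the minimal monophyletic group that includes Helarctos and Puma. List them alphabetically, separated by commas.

Tracing Helarctos: it sits inside (Acinonyx,Helarctos).
Tracing Puma: it sits inside ((Gorilla,Salmonella),Puma).
The smallest clade enclosing both is (((Klebsiella,Meleagris),(Fagus,(Ateles,(Acinonyx,Helarctos)))),(((Saccharomyces,(Hylobates,Bombus)),Gallus),((Sciurus,((Gorilla,Salmonella),Puma)),Melursus))); the answer is its 15 terminal taxa in alphabetical order.

Acinonyx, Ateles, Bombus, Fagus, Gallus, Gorilla, Helarctos, Hylobates, Klebsiella, Meleagris, Melursus, Puma, Saccharomyces, Salmonella, Sciurus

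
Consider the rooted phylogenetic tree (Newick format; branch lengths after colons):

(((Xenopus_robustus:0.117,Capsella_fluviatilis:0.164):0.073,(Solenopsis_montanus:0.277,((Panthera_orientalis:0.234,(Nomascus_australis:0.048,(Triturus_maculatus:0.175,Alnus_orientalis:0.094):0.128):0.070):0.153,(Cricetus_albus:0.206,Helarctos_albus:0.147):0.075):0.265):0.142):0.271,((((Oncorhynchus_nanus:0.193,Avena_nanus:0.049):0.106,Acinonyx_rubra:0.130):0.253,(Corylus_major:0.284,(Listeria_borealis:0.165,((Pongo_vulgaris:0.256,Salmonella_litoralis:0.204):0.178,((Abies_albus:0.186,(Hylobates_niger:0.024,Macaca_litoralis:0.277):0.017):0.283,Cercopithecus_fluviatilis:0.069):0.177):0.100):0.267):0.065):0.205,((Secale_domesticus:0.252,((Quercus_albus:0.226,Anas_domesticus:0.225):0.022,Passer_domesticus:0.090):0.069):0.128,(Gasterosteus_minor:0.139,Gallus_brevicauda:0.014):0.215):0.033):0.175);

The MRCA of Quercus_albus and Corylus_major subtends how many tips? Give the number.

The MRCA of Quercus_albus and Corylus_major is the node subtending ((((Oncorhynchus_nanus,Avena_nanus),Acinonyx_rubra),(Corylus_major,(Listeria_borealis,((Pongo_vulgaris,Salmonella_litoralis),((Abies_albus,(Hylobates_niger,Macaca_litoralis)),Cercopithecus_fluviatilis))))),((Secale_domesticus,((Quercus_albus,Anas_domesticus),Passer_domesticus)),(Gasterosteus_minor,Gallus_brevicauda))).
That clade contains 17 terminal taxa: Abies_albus, Acinonyx_rubra, Anas_domesticus, Avena_nanus, Cercopithecus_fluviatilis, Corylus_major, Gallus_brevicauda, Gasterosteus_minor, Hylobates_niger, Listeria_borealis, Macaca_litoralis, Oncorhynchus_nanus, Passer_domesticus, Pongo_vulgaris, Quercus_albus, Salmonella_litoralis, Secale_domesticus.

17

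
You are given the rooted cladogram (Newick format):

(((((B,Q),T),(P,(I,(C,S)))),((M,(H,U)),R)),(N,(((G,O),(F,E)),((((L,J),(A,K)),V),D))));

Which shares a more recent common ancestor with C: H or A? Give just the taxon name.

H

The MRCA of C and H subtends ((((B,Q),T),(P,(I,(C,S)))),((M,(H,U)),R)) (11 taxa).
The MRCA of C and A is the root, subtending the entire tree (22 taxa).
The first is nested inside the second, so C shares a more recent common ancestor with H.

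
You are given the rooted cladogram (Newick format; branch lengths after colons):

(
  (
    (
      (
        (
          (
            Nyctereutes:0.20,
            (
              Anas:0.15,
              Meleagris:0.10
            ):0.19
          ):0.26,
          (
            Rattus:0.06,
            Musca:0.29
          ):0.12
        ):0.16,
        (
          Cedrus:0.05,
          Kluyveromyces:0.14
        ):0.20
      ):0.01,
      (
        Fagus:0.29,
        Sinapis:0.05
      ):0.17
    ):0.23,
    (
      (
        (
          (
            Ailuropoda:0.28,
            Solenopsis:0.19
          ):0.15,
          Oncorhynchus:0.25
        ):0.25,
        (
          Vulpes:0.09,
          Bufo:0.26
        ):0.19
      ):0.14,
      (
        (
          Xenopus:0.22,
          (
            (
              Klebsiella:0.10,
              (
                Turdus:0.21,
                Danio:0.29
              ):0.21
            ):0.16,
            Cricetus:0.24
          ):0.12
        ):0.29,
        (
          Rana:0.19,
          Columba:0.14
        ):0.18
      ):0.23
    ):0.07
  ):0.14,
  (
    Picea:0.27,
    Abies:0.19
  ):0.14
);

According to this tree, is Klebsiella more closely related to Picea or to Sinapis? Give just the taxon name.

The MRCA of Klebsiella and Sinapis subtends (((((Nyctereutes,(Anas,Meleagris)),(Rattus,Musca)),(Cedrus,Kluyveromyces)),(Fagus,Sinapis)),((((Ailuropoda,Solenopsis),Oncorhynchus),(Vulpes,Bufo)),((Xenopus,((Klebsiella,(Turdus,Danio)),Cricetus)),(Rana,Columba)))) (21 taxa).
The MRCA of Klebsiella and Picea is the root, subtending the entire tree (23 taxa).
The first is nested inside the second, so Klebsiella shares a more recent common ancestor with Sinapis.

Sinapis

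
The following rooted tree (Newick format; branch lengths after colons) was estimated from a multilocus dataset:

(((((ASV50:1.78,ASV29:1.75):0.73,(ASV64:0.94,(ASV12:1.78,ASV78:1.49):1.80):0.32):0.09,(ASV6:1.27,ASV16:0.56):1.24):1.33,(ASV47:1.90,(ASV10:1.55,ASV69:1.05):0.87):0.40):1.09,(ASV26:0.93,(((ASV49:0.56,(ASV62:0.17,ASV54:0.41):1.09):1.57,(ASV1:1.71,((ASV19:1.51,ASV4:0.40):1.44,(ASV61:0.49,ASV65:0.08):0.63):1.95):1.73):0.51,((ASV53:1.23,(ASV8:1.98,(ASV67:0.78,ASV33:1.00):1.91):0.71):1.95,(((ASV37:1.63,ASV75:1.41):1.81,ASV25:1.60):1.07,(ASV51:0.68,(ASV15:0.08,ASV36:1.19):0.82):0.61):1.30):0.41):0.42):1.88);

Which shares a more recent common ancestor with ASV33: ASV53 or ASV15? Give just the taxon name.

The MRCA of ASV33 and ASV53 subtends (ASV53,(ASV8,(ASV67,ASV33))) (4 taxa).
The MRCA of ASV33 and ASV15 subtends ((ASV53,(ASV8,(ASV67,ASV33))),(((ASV37,ASV75),ASV25),(ASV51,(ASV15,ASV36)))) (10 taxa).
The first is nested inside the second, so ASV33 shares a more recent common ancestor with ASV53.

ASV53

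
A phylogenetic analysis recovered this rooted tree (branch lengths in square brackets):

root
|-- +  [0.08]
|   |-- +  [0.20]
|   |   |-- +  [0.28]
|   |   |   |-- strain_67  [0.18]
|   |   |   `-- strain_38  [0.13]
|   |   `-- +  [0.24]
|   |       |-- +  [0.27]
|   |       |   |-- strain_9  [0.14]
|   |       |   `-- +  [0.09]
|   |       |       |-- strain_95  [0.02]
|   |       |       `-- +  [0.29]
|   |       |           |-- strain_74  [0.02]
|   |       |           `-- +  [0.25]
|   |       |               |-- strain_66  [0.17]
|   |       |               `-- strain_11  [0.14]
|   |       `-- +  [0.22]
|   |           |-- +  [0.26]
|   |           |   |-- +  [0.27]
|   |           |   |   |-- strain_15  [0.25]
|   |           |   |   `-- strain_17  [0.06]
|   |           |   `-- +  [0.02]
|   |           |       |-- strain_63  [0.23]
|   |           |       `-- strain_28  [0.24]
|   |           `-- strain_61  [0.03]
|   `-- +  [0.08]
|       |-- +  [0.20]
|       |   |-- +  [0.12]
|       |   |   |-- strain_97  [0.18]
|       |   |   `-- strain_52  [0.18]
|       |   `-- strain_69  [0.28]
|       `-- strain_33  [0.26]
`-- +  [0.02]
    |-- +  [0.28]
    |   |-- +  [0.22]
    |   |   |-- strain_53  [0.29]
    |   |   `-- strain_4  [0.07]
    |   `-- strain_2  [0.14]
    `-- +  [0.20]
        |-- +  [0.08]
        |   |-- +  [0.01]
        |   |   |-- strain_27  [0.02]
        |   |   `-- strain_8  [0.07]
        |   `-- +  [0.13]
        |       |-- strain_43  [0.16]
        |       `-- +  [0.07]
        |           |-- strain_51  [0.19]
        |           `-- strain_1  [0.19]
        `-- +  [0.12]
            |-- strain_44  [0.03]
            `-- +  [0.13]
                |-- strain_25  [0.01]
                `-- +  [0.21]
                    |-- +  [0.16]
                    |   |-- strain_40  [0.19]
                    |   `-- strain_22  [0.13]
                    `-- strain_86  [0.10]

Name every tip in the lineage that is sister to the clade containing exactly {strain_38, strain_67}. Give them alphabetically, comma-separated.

The clade containing exactly {strain_38, strain_67} attaches to the tree at the node subtending ((strain_67,strain_38),((strain_9,(strain_95,(strain_74,(strain_66,strain_11)))),(((strain_15,strain_17),(strain_63,strain_28)),strain_61))).
The other lineage descending from that same node — the sister group — is ((strain_9,(strain_95,(strain_74,(strain_66,strain_11)))),(((strain_15,strain_17),(strain_63,strain_28)),strain_61)); its 10 tips in alphabetical order are the answer.

strain_11, strain_15, strain_17, strain_28, strain_61, strain_63, strain_66, strain_74, strain_9, strain_95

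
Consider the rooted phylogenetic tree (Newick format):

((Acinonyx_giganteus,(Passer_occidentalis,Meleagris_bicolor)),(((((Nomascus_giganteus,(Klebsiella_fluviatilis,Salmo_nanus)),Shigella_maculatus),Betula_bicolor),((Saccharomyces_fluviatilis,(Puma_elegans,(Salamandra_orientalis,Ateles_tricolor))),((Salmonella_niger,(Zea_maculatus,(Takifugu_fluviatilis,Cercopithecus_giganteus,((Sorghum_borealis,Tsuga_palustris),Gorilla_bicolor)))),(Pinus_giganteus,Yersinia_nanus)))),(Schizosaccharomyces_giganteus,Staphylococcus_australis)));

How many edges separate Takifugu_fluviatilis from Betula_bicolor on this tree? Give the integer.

The MRCA of Takifugu_fluviatilis and Betula_bicolor is the node subtending ((((Nomascus_giganteus,(Klebsiella_fluviatilis,Salmo_nanus)),Shigella_maculatus),Betula_bicolor),((Saccharomyces_fluviatilis,(Puma_elegans,(Salamandra_orientalis,Ateles_tricolor))),((Salmonella_niger,(Zea_maculatus,(Takifugu_fluviatilis,Cercopithecus_giganteus,((Sorghum_borealis,Tsuga_palustris),Gorilla_bicolor)))),(Pinus_giganteus,Yersinia_nanus)))).
From Takifugu_fluviatilis up to that node: 6 branches. From Betula_bicolor up to the same node: 2 branches. Total: 6 + 2 = 8.

8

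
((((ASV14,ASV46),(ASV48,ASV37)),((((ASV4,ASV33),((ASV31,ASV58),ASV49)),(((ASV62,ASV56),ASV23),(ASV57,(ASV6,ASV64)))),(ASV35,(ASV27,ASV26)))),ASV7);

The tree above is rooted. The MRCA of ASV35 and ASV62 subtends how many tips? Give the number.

14

The MRCA of ASV35 and ASV62 is the node subtending ((((ASV4,ASV33),((ASV31,ASV58),ASV49)),(((ASV62,ASV56),ASV23),(ASV57,(ASV6,ASV64)))),(ASV35,(ASV27,ASV26))).
That clade contains 14 terminal taxa: ASV23, ASV26, ASV27, ASV31, ASV33, ASV35, ASV4, ASV49, ASV56, ASV57, ASV58, ASV6, ASV62, ASV64.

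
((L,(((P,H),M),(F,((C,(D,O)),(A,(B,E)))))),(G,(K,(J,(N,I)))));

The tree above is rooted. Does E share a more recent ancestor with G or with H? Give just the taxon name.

H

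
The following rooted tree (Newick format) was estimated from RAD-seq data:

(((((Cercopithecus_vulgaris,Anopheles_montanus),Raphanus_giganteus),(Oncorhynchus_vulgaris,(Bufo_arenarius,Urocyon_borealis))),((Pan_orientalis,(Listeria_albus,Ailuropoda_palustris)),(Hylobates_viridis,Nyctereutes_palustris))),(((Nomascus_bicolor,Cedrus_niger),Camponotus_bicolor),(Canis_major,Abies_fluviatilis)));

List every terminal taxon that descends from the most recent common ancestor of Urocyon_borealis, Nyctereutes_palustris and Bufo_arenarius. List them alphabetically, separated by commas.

Tracing Urocyon_borealis: it sits inside (Bufo_arenarius,Urocyon_borealis).
Tracing Nyctereutes_palustris: it sits inside (Hylobates_viridis,Nyctereutes_palustris).
Tracing Bufo_arenarius: it sits inside (Bufo_arenarius,Urocyon_borealis).
The smallest clade enclosing all 3 is ((((Cercopithecus_vulgaris,Anopheles_montanus),Raphanus_giganteus),(Oncorhynchus_vulgaris,(Bufo_arenarius,Urocyon_borealis))),((Pan_orientalis,(Listeria_albus,Ailuropoda_palustris)),(Hylobates_viridis,Nyctereutes_palustris))); the answer is its 11 terminal taxa in alphabetical order.

Ailuropoda_palustris, Anopheles_montanus, Bufo_arenarius, Cercopithecus_vulgaris, Hylobates_viridis, Listeria_albus, Nyctereutes_palustris, Oncorhynchus_vulgaris, Pan_orientalis, Raphanus_giganteus, Urocyon_borealis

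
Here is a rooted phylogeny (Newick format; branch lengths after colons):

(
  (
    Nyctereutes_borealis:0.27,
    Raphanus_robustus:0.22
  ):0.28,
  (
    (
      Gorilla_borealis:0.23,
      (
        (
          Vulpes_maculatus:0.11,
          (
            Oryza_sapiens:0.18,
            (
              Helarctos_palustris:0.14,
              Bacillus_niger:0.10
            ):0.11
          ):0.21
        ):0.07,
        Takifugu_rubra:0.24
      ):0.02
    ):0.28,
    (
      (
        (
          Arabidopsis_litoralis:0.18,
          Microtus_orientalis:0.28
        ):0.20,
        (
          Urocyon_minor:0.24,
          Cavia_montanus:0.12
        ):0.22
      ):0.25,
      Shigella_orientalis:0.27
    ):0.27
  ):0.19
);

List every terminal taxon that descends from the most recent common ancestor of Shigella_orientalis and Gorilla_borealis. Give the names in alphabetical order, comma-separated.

Tracing Shigella_orientalis: it sits inside (((Arabidopsis_litoralis,Microtus_orientalis),(Urocyon_minor,Cavia_montanus)),Shigella_orientalis).
Tracing Gorilla_borealis: it sits inside (Gorilla_borealis,((Vulpes_maculatus,(Oryza_sapiens,(Helarctos_palustris,Bacillus_niger))),Takifugu_rubra)).
The smallest clade enclosing both is ((Gorilla_borealis,((Vulpes_maculatus,(Oryza_sapiens,(Helarctos_palustris,Bacillus_niger))),Takifugu_rubra)),(((Arabidopsis_litoralis,Microtus_orientalis),(Urocyon_minor,Cavia_montanus)),Shigella_orientalis)); the answer is its 11 terminal taxa in alphabetical order.

Arabidopsis_litoralis, Bacillus_niger, Cavia_montanus, Gorilla_borealis, Helarctos_palustris, Microtus_orientalis, Oryza_sapiens, Shigella_orientalis, Takifugu_rubra, Urocyon_minor, Vulpes_maculatus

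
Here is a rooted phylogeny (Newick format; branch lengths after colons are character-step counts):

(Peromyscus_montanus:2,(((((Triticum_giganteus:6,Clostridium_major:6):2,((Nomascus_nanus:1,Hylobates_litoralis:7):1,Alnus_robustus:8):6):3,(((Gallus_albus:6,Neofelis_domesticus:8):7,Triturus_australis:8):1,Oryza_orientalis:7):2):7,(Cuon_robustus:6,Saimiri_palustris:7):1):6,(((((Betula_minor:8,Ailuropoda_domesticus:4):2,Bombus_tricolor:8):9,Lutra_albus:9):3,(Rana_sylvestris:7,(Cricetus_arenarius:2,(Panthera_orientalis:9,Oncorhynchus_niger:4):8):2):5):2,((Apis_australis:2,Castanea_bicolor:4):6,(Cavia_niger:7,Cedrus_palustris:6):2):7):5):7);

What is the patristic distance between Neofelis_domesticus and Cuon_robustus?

The path runs Neofelis_domesticus → … → MRCA → … → Cuon_robustus; the MRCA is the node subtending ((((Triticum_giganteus,Clostridium_major),((Nomascus_nanus,Hylobates_litoralis),Alnus_robustus)),(((Gallus_albus,Neofelis_domesticus),Triturus_australis),Oryza_orientalis)),(Cuon_robustus,Saimiri_palustris)).
Branch lengths along that path: 8 + 7 + 1 + 2 + 7 + 1 + 6 = 32.

32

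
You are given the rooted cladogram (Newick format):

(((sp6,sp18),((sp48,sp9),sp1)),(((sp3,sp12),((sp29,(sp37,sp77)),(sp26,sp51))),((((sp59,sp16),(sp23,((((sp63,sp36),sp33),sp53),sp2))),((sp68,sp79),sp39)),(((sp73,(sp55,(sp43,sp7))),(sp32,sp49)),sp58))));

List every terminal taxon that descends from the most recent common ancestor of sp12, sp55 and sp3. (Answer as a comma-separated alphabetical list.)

sp12, sp16, sp2, sp23, sp26, sp29, sp3, sp32, sp33, sp36, sp37, sp39, sp43, sp49, sp51, sp53, sp55, sp58, sp59, sp63, sp68, sp7, sp73, sp77, sp79

Tracing sp12: it sits inside (sp3,sp12).
Tracing sp55: it sits inside (sp55,(sp43,sp7)).
Tracing sp3: it sits inside (sp3,sp12).
The smallest clade enclosing all 3 is (((sp3,sp12),((sp29,(sp37,sp77)),(sp26,sp51))),((((sp59,sp16),(sp23,((((sp63,sp36),sp33),sp53),sp2))),((sp68,sp79),sp39)),(((sp73,(sp55,(sp43,sp7))),(sp32,sp49)),sp58))); the answer is its 25 terminal taxa in alphabetical order.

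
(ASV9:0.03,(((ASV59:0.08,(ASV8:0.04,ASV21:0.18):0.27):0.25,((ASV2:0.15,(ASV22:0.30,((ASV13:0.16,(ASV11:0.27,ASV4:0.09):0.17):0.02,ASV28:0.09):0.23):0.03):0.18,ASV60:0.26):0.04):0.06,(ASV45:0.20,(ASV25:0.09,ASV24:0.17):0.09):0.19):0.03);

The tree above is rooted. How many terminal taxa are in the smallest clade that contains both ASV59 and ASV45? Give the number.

The MRCA of ASV59 and ASV45 is the node subtending (((ASV59,(ASV8,ASV21)),((ASV2,(ASV22,((ASV13,(ASV11,ASV4)),ASV28))),ASV60)),(ASV45,(ASV25,ASV24))).
That clade contains 13 terminal taxa: ASV11, ASV13, ASV2, ASV21, ASV22, ASV24, ASV25, ASV28, ASV4, ASV45, ASV59, ASV60, ASV8.

13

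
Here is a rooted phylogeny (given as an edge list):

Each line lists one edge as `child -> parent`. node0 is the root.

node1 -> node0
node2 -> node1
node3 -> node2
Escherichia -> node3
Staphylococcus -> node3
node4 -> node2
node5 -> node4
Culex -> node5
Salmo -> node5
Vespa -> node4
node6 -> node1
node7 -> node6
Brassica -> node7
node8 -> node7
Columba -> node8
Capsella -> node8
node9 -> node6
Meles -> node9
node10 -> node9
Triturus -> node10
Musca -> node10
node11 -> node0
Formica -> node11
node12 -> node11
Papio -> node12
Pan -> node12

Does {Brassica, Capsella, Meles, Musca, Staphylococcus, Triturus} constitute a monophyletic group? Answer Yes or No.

The MRCA of the listed taxa subtends (((Escherichia,Staphylococcus),((Culex,Salmo),Vespa)),((Brassica,(Columba,Capsella)),(Meles,(Triturus,Musca)))).
That clade also contains Columba, Culex, Escherichia, Salmo, Vespa, which are not in the proposed group, so the group is not monophyletic.

No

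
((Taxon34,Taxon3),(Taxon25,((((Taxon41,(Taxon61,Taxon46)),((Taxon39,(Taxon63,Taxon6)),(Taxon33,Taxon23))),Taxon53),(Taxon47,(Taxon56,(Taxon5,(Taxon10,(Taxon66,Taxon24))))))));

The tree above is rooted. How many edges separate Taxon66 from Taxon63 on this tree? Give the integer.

The MRCA of Taxon66 and Taxon63 is the node subtending ((((Taxon41,(Taxon61,Taxon46)),((Taxon39,(Taxon63,Taxon6)),(Taxon33,Taxon23))),Taxon53),(Taxon47,(Taxon56,(Taxon5,(Taxon10,(Taxon66,Taxon24)))))).
From Taxon66 up to that node: 6 branches. From Taxon63 up to the same node: 6 branches. Total: 6 + 6 = 12.

12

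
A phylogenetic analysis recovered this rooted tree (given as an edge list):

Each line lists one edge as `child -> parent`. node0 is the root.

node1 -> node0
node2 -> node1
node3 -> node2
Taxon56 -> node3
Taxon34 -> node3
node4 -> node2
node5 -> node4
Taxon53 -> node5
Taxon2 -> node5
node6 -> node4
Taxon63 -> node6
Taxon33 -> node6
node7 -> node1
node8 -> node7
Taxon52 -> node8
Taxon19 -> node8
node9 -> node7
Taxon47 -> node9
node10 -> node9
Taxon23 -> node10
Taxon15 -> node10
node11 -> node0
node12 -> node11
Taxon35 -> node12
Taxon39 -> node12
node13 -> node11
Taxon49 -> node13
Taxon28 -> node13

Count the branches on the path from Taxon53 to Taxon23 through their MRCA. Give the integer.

8

The MRCA of Taxon53 and Taxon23 is the node subtending (((Taxon56,Taxon34),((Taxon53,Taxon2),(Taxon63,Taxon33))),((Taxon52,Taxon19),(Taxon47,(Taxon23,Taxon15)))).
From Taxon53 up to that node: 4 branches. From Taxon23 up to the same node: 4 branches. Total: 4 + 4 = 8.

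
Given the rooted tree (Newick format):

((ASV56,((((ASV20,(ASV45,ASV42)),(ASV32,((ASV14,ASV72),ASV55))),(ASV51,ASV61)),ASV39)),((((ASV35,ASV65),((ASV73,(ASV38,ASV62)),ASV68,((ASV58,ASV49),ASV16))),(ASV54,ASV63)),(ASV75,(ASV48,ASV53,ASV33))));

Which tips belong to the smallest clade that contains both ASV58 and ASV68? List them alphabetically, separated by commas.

Tracing ASV58: it sits inside (ASV58,ASV49).
Tracing ASV68: it sits inside ((ASV73,(ASV38,ASV62)),ASV68,((ASV58,ASV49),ASV16)).
The smallest clade enclosing both is ((ASV73,(ASV38,ASV62)),ASV68,((ASV58,ASV49),ASV16)); the answer is its 7 terminal taxa in alphabetical order.

ASV16, ASV38, ASV49, ASV58, ASV62, ASV68, ASV73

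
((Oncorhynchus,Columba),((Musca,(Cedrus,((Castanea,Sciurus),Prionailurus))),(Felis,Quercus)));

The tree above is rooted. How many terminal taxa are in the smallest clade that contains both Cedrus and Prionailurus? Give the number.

4

The MRCA of Cedrus and Prionailurus is the node subtending (Cedrus,((Castanea,Sciurus),Prionailurus)).
That clade contains 4 terminal taxa: Castanea, Cedrus, Prionailurus, Sciurus.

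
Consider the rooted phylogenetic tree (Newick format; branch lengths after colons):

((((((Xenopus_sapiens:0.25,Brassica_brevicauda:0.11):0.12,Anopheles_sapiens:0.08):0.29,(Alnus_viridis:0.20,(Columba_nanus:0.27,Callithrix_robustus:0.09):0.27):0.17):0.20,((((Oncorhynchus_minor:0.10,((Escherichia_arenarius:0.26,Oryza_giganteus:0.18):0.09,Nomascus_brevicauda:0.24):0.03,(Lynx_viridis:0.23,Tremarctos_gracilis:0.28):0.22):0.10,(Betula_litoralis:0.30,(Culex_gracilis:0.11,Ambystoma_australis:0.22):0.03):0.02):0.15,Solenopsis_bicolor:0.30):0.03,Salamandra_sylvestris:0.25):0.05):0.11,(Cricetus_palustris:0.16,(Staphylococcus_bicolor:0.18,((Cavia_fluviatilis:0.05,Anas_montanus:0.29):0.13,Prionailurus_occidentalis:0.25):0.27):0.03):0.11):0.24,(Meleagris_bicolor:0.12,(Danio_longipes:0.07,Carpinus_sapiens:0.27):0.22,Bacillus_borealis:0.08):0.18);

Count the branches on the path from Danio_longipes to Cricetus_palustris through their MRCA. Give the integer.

6

The MRCA of Danio_longipes and Cricetus_palustris is the root of the tree.
From Danio_longipes up to that node: 3 branches. From Cricetus_palustris up to the same node: 3 branches. Total: 3 + 3 = 6.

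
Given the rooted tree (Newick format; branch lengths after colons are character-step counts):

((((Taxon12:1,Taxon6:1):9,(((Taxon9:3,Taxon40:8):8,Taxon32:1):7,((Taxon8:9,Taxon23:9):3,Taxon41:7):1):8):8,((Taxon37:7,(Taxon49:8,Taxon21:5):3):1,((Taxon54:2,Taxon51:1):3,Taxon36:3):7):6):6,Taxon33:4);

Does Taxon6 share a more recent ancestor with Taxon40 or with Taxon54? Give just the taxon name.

Taxon40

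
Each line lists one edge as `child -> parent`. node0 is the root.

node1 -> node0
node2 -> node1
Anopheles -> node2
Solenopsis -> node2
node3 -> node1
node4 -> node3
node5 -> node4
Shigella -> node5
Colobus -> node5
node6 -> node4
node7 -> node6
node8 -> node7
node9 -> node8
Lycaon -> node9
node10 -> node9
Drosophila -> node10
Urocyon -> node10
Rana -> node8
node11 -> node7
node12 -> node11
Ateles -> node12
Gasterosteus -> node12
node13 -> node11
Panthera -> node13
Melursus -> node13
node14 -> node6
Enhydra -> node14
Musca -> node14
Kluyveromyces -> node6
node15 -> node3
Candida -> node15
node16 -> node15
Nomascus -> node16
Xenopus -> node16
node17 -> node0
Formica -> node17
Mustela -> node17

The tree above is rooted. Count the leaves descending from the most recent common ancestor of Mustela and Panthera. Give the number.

The MRCA of Mustela and Panthera is the root, so the clade is the entire tree.
That clade contains 20 terminal taxa: Anopheles, Ateles, Candida, Colobus, Drosophila, Enhydra, Formica, Gasterosteus, Kluyveromyces, Lycaon, Melursus, Musca, Mustela, Nomascus, Panthera, Rana, Shigella, Solenopsis, Urocyon, Xenopus.

20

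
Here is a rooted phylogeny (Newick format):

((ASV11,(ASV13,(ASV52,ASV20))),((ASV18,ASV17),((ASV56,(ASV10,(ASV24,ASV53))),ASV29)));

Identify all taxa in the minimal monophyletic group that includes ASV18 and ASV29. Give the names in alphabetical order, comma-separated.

Tracing ASV18: it sits inside (ASV18,ASV17).
Tracing ASV29: it sits inside ((ASV56,(ASV10,(ASV24,ASV53))),ASV29).
The smallest clade enclosing both is ((ASV18,ASV17),((ASV56,(ASV10,(ASV24,ASV53))),ASV29)); the answer is its 7 terminal taxa in alphabetical order.

ASV10, ASV17, ASV18, ASV24, ASV29, ASV53, ASV56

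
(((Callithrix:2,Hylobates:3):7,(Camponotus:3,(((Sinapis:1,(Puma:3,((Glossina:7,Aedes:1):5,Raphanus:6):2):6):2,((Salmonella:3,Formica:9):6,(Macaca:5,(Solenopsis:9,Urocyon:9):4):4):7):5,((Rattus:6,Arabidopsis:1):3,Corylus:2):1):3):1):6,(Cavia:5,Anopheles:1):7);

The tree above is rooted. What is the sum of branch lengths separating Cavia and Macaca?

43

The path runs Cavia → … → MRCA → … → Macaca; the MRCA is the root of the tree.
Branch lengths along that path: 5 + 7 + 6 + 1 + 3 + 5 + 7 + 4 + 5 = 43.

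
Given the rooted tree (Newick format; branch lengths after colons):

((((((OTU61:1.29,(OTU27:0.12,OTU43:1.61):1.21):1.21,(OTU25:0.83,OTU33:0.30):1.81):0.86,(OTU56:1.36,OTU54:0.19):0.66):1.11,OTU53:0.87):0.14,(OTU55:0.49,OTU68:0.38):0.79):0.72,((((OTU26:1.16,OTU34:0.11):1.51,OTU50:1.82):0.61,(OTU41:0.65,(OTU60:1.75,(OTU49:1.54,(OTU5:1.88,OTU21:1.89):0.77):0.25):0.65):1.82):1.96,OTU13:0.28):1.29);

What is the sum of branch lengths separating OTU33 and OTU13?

6.51

The path runs OTU33 → … → MRCA → … → OTU13; the MRCA is the root of the tree.
Branch lengths along that path: 0.30 + 1.81 + 0.86 + 1.11 + 0.14 + 0.72 + 1.29 + 0.28 = 6.51.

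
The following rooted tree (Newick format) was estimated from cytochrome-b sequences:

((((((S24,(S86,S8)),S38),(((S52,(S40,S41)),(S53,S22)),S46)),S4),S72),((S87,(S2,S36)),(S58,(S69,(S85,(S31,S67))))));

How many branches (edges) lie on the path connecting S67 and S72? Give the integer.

The MRCA of S67 and S72 is the root of the tree.
From S67 up to that node: 6 branches. From S72 up to the same node: 2 branches. Total: 6 + 2 = 8.

8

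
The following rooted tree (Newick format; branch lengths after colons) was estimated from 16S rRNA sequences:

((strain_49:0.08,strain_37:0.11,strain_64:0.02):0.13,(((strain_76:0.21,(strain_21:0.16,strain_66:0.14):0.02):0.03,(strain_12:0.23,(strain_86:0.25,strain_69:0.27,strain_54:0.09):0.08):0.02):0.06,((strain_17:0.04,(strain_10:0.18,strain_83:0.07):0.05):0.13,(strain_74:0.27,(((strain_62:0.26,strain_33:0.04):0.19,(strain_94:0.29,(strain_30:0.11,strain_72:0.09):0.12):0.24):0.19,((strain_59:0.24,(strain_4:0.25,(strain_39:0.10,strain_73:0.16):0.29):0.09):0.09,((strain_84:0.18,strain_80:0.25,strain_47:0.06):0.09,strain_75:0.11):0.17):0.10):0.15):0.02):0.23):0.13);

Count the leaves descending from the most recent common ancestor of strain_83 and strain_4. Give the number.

17

The MRCA of strain_83 and strain_4 is the node subtending ((strain_17,(strain_10,strain_83)),(strain_74,(((strain_62,strain_33),(strain_94,(strain_30,strain_72))),((strain_59,(strain_4,(strain_39,strain_73))),((strain_84,strain_80,strain_47),strain_75))))).
That clade contains 17 terminal taxa: strain_10, strain_17, strain_30, strain_33, strain_39, strain_4, strain_47, strain_59, strain_62, strain_72, strain_73, strain_74, strain_75, strain_80, strain_83, strain_84, strain_94.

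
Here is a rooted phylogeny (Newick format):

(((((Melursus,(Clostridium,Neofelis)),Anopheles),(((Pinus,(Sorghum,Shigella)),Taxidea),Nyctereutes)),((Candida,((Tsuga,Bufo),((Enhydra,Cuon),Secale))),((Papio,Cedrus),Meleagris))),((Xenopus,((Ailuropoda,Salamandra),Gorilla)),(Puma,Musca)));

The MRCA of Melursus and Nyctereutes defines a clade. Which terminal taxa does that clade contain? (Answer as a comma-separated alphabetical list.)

Anopheles, Clostridium, Melursus, Neofelis, Nyctereutes, Pinus, Shigella, Sorghum, Taxidea

Tracing Melursus: it sits inside (Melursus,(Clostridium,Neofelis)).
Tracing Nyctereutes: it sits inside (((Pinus,(Sorghum,Shigella)),Taxidea),Nyctereutes).
The smallest clade enclosing both is (((Melursus,(Clostridium,Neofelis)),Anopheles),(((Pinus,(Sorghum,Shigella)),Taxidea),Nyctereutes)); the answer is its 9 terminal taxa in alphabetical order.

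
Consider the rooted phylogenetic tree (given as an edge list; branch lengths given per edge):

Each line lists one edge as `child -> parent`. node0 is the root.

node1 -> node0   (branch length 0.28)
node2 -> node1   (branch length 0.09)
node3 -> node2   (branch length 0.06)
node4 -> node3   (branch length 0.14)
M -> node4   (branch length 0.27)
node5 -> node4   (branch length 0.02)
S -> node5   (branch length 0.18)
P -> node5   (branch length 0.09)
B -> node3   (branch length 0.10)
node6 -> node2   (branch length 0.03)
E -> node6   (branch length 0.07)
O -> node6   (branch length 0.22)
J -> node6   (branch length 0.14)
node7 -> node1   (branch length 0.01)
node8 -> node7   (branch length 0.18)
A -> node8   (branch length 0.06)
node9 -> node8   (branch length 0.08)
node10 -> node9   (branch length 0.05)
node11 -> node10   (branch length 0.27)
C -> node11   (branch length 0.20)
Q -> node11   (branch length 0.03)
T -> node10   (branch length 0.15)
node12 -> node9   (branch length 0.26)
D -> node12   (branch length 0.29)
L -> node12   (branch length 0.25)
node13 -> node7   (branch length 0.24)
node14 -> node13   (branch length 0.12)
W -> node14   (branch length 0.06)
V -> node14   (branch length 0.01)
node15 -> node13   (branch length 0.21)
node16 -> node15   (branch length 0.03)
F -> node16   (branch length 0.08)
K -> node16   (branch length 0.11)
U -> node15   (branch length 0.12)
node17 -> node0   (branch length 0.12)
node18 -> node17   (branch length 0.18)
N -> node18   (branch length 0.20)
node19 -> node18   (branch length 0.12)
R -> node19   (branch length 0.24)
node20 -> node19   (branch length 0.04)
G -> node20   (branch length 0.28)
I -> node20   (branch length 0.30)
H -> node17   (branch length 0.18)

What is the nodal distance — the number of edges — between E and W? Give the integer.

The MRCA of E and W is the node subtending ((((M,(S,P)),B),(E,O,J)),((A,(((C,Q),T),(D,L))),((W,V),((F,K),U)))).
From E up to that node: 3 branches. From W up to the same node: 4 branches. Total: 3 + 4 = 7.

7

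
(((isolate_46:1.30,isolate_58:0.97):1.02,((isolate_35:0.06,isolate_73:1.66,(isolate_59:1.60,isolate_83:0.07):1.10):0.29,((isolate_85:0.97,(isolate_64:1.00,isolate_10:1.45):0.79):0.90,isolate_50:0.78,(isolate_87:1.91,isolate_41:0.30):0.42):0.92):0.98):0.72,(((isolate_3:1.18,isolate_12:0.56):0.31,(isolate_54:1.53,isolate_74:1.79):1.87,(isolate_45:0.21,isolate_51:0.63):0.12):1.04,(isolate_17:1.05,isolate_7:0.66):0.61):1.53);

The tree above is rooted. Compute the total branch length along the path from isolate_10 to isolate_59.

7.05

The path runs isolate_10 → … → MRCA → … → isolate_59; the MRCA is the node subtending ((isolate_35,isolate_73,(isolate_59,isolate_83)),((isolate_85,(isolate_64,isolate_10)),isolate_50,(isolate_87,isolate_41))).
Branch lengths along that path: 1.45 + 0.79 + 0.90 + 0.92 + 0.29 + 1.10 + 1.60 = 7.05.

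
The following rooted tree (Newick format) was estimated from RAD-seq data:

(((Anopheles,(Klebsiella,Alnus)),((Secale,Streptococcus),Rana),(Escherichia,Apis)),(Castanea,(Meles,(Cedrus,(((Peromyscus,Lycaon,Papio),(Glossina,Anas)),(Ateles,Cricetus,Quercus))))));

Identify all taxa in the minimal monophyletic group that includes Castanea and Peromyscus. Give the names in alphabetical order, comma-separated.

Tracing Castanea: it sits inside (Castanea,(Meles,(Cedrus,(((Peromyscus,Lycaon,Papio),(Glossina,Anas)),(Ateles,Cricetus,Quercus))))).
Tracing Peromyscus: it sits inside (Peromyscus,Lycaon,Papio).
The smallest clade enclosing both is (Castanea,(Meles,(Cedrus,(((Peromyscus,Lycaon,Papio),(Glossina,Anas)),(Ateles,Cricetus,Quercus))))); the answer is its 11 terminal taxa in alphabetical order.

Anas, Ateles, Castanea, Cedrus, Cricetus, Glossina, Lycaon, Meles, Papio, Peromyscus, Quercus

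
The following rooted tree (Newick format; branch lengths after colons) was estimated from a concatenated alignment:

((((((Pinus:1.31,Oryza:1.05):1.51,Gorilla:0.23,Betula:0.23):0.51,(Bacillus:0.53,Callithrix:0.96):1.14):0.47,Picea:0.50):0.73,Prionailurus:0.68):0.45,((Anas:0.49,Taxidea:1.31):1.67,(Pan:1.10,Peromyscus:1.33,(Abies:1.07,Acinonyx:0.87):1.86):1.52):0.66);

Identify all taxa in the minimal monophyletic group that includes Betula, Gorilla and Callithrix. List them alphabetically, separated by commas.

Tracing Betula: it sits inside ((Pinus,Oryza),Gorilla,Betula).
Tracing Gorilla: it sits inside ((Pinus,Oryza),Gorilla,Betula).
Tracing Callithrix: it sits inside (Bacillus,Callithrix).
The smallest clade enclosing all 3 is (((Pinus,Oryza),Gorilla,Betula),(Bacillus,Callithrix)); the answer is its 6 terminal taxa in alphabetical order.

Bacillus, Betula, Callithrix, Gorilla, Oryza, Pinus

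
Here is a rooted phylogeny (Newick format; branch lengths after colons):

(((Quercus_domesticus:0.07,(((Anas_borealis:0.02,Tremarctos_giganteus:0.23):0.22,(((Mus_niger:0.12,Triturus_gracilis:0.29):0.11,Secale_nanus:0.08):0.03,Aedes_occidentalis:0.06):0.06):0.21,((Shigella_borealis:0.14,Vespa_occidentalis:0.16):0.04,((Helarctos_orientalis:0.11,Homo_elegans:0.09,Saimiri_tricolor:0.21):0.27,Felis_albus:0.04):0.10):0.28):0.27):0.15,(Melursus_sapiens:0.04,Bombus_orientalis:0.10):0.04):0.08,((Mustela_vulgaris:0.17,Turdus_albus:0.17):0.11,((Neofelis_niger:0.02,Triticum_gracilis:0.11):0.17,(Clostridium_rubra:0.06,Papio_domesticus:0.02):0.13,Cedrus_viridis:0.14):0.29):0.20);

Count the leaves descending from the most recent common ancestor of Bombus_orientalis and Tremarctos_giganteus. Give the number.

15

The MRCA of Bombus_orientalis and Tremarctos_giganteus is the node subtending ((Quercus_domesticus,(((Anas_borealis,Tremarctos_giganteus),(((Mus_niger,Triturus_gracilis),Secale_nanus),Aedes_occidentalis)),((Shigella_borealis,Vespa_occidentalis),((Helarctos_orientalis,Homo_elegans,Saimiri_tricolor),Felis_albus)))),(Melursus_sapiens,Bombus_orientalis)).
That clade contains 15 terminal taxa: Aedes_occidentalis, Anas_borealis, Bombus_orientalis, Felis_albus, Helarctos_orientalis, Homo_elegans, Melursus_sapiens, Mus_niger, Quercus_domesticus, Saimiri_tricolor, Secale_nanus, Shigella_borealis, Tremarctos_giganteus, Triturus_gracilis, Vespa_occidentalis.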